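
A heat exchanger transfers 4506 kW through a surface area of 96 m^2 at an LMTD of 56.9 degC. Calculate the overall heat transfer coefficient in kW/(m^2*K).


From Q = U*A*LMTD, U = Q / (A * LMTD)
U = 4506 / (96 * 56.9) = 4506 / 5462.4 = 0.8249

0.8249 kW/(m^2*K)


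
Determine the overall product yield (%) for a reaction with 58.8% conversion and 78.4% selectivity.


Overall yield = conversion (%) * selectivity (%) / 100
Conversion = 58.8%, Selectivity = 78.4%
Y = 58.8 * 78.4 / 100
= 46.0992 %

46.0992 %


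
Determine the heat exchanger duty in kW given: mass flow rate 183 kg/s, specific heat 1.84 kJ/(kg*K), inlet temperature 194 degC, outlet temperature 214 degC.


Q = m_dot * cp * delta_T
delta_T = 214 - 194 = 20 K
Q = 183 * 1.84 * 20
= 336.72 * 20
= 6734.4 kW

6734.4 kW


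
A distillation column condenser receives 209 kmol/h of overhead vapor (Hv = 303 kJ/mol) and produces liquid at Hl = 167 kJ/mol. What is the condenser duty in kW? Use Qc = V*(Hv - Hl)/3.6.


Qc = 209 * (303 - 167) / 3.6 = 209 * 136 / 3.6 = 7896

7896 kW


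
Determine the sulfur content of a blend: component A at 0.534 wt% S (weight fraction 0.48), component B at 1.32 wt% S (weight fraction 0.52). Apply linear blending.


Linear sulfur blending: S_blend = x1*S1 + x2*S2
Contribution 1: 0.48 * 0.534 = 0.25632 wt%
Contribution 2: 0.52 * 1.32 = 0.6864 wt%
S_blend = 0.25632 + 0.6864 = 0.94272

0.94272 wt%


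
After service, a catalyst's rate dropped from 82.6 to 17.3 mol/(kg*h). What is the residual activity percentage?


Activity (%) = (rate_used / rate_fresh) * 100
rate_used = 17.3, rate_fresh = 82.6
= (17.3 / 82.6) * 100
= 0.2094 * 100 = 20.94

20.94 %


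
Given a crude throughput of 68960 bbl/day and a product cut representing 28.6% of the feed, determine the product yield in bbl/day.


Crude throughput = 68960 bbl/day
Fraction yield = 28.6%
yield = throughput * fraction / 100
yield = 68960 * 28.6 / 100 = 19722.56

19722.56 bbl/day


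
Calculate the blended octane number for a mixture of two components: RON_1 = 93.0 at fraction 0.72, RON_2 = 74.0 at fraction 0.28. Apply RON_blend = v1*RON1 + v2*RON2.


Linear blending: RON_blend = sum(vi * RONi)
Contribution 1: 0.72 * 93.0 = 66.96
Contribution 2: 0.28 * 74.0 = 20.72
RON_blend = 66.96 + 20.72 = 87.68

87.68


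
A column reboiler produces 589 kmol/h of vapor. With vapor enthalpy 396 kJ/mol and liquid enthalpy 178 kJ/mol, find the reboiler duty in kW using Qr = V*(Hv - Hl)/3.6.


Qr = 589 * (396 - 178) / 3.6 = 589 * 218 / 3.6 = 35670

35670 kW


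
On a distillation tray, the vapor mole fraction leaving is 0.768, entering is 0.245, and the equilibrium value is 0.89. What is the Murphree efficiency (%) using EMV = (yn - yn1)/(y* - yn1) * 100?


Murphree vapor efficiency: EMV = (y_n - y_(n-1)) / (y*_n - y_(n-1)) * 100
EMV = (0.768 - 0.245) / (0.89 - 0.245) * 100 = 0.523 / 0.645 * 100 = 81.09

81.09 %


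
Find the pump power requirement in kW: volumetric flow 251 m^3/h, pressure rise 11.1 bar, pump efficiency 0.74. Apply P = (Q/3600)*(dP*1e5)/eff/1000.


Q = 251 / 3600 = 0.0697222 m^3/s
P = 0.0697222 * (11.1 * 1e5) / 0.74 / 1000 = 104.6

104.6 kW


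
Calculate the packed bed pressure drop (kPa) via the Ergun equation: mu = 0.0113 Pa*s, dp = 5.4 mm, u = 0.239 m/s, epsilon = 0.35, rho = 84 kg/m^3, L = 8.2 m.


dp = 5.4 mm = 0.0054 m
Viscous term = 150*0.0113*0.239*(1-0.35)^2 / (0.0054^2*0.35^3) = 136900
Inertial term = 1.75*84*0.239^2*(1-0.35) / (0.0054*0.35^3) = 23573.7
dP/L = 136900 + 23573.7 = 160474 Pa/m
dP = 160474 * 8.2 / 1000 = 1316 kPa

1316 kPa


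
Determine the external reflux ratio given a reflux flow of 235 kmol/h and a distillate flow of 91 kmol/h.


Reflux ratio definition: R = L / D (liquid returned / distillate withdrawn)
L = 235 kmol/h, D = 91 kmol/h
R = 235 / 91 = 2.582

2.582


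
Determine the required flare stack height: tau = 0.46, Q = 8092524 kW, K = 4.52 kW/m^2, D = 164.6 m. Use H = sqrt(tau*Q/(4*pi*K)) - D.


tau*Q/(4*pi*K) = 0.46 * 8092524 / (4 * pi * 4.52) = 65538.1
sqrt(65538.1) = 256.004
H = 256.004 - 164.6 = 91.40

91.40 m


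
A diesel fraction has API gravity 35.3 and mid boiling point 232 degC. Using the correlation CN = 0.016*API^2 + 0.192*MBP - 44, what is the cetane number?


CN = 0.016 * 35.3^2 + 0.192 * 232 - 44
CN = 19.93744 + 44.544 - 44 = 20.48144

20.48144


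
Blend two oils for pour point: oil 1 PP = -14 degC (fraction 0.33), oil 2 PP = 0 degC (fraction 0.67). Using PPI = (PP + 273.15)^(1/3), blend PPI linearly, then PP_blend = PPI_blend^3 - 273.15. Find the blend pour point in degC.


PPI_1 = (-14 + 273.15)^(1/3) = 6.375541
PPI_2 = (0 + 273.15)^(1/3) = 6.488342
PPI_blend = 0.33 * 6.375541 + 0.67 * 6.488342 = 6.451118
PP_blend = 6.451118^3 - 273.15 = 268.4757 - 273.15 = -4.67

-4.67 degC


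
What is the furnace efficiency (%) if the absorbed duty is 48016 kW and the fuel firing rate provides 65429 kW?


Furnace efficiency = Q_absorbed / Q_fuel * 100
= 48016 / 65429 * 100 = 73.39

73.39 %


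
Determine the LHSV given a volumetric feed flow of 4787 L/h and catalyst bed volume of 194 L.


LHSV = volumetric feed rate / catalyst volume
= 4787 L/h / 194 L
= 24.68 h^-1

24.68 h^-1


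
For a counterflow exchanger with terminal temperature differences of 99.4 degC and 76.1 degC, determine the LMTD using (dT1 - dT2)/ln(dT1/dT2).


LMTD = (dT1 - dT2) / ln(dT1/dT2)
= (99.4 - 76.1) / ln(99.4 / 76.1) = 23.3 / 0.267104 = 87.23

87.23 degC


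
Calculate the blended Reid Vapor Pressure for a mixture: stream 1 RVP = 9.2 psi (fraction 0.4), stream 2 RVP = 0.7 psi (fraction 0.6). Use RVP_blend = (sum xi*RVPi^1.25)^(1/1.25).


Chevron index: RVP_blend = (sum xi*RVPi^1.25)^(1/1.25)
RVP^1.25 terms: 0.4 * 9.2^1.25 + 0.6 * 0.7^1.25 = 6.79324
RVP_blend = 6.79324^(1/1.25) = 4.631

4.631 psi


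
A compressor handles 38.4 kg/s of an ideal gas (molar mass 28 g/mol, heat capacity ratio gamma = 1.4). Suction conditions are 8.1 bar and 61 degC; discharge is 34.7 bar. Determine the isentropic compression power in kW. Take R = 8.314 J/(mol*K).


Isentropic work: W = m*(gamma/(gamma-1))*(R*T1/MW)*((P2/P1)^((gamma-1)/gamma) - 1)
T1 = 61 + 273.15 = 334.15 K
Pressure ratio = 34.7 / 8.1 = 4.28395
Exponent = (1.4 - 1)/1.4 = 0.285714
(P2/P1)^exp - 1 = 4.28395^0.285714 - 1 = 0.515398
W = 38.4 * 1.4 / 0.4 * 8.314 * 334.15 / 28 * 0.515398 = 6873

6873 kW


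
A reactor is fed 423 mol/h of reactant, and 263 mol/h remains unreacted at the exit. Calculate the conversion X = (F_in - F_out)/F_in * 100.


X = (F_in - F_out) / F_in * 100
Moles reacted = 423 - 263 = 160
X = 160 / 423 * 100
= 0.3783 * 100
= 37.83 %

37.83 %


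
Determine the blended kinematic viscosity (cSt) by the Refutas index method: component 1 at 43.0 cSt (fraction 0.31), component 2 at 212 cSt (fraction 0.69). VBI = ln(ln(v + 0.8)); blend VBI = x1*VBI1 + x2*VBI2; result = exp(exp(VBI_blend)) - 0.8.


Refutas method: VBN_i = 14.534*ln(ln(visc_i + 0.8)) + 10.975, blended linearly by mass fraction; since VBN is linear in VBI_i = ln(ln(visc_i + 0.8)) and the fractions sum to 1, blend VBI directly: visc = exp(exp(VBI_blend)) - 0.8
VBI_1 = ln(ln(43.0 + 0.8)) = 1.32963
VBI_2 = ln(ln(212 + 0.8)) = 1.67903
VBI_blend = 0.31 * 1.32963 + 0.69 * 1.67903 = 1.57072
visc_blend = exp(exp(1.57072)) - 0.8 = 121.9

121.9 cSt


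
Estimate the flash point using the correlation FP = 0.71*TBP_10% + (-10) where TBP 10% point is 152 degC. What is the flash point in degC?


FP = 0.71 * 152 + (-10) = 97.92

97.92 degC


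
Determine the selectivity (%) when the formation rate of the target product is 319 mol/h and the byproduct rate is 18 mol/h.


Selectivity = desired / (desired + undesired) * 100
Total products = 319 + 18 = 337 mol/h
S = 319 / 337 * 100
= 0.9466 * 100
= 94.66 %

94.66 %


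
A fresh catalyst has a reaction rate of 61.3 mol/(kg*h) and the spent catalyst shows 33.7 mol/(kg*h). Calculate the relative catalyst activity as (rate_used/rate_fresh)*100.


Activity (%) = (rate_used / rate_fresh) * 100
rate_used = 33.7, rate_fresh = 61.3
= (33.7 / 61.3) * 100
= 0.5498 * 100 = 54.98

54.98 %


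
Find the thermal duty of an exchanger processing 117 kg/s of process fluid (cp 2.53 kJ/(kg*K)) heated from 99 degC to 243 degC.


Q = m_dot * cp * delta_T
delta_T = 243 - 99 = 144 K
Q = 117 * 2.53 * 144
= 296.01 * 144
= 42625.44 kW

42625.44 kW


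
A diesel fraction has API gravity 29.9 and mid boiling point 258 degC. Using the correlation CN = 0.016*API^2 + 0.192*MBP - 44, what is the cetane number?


CN = 0.016 * 29.9^2 + 0.192 * 258 - 44
CN = 14.30416 + 49.536 - 44 = 19.84016

19.84016


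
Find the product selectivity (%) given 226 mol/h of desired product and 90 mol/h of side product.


Selectivity = desired / (desired + undesired) * 100
Total products = 226 + 90 = 316 mol/h
S = 226 / 316 * 100
= 0.7152 * 100
= 71.52 %

71.52 %


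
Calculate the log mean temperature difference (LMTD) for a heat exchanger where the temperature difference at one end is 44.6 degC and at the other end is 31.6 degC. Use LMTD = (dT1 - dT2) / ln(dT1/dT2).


LMTD = (dT1 - dT2) / ln(dT1/dT2)
= (44.6 - 31.6) / ln(44.6 / 31.6) = 13 / 0.344577 = 37.73

37.73 degC


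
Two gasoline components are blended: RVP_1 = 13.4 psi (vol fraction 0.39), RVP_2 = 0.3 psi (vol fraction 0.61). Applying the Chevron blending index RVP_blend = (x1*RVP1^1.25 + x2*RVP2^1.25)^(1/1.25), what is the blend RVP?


Chevron index: RVP_blend = (sum xi*RVPi^1.25)^(1/1.25)
RVP^1.25 terms: 0.39 * 13.4^1.25 + 0.61 * 0.3^1.25 = 10.1342
RVP_blend = 10.1342^(1/1.25) = 6.377

6.377 psi


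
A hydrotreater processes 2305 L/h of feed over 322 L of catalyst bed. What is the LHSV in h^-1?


LHSV = volumetric feed rate / catalyst volume
= 2305 L/h / 322 L
= 7.158 h^-1

7.158 h^-1


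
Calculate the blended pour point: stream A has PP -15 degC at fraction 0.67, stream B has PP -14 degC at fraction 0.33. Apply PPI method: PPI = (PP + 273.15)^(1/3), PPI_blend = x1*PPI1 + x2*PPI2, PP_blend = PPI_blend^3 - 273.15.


PPI_1 = (-15 + 273.15)^(1/3) = 6.36733
PPI_2 = (-14 + 273.15)^(1/3) = 6.375541
PPI_blend = 0.67 * 6.36733 + 0.33 * 6.375541 = 6.37004
PP_blend = 6.37004^3 - 273.15 = 258.4797 - 273.15 = -14.67

-14.67 degC


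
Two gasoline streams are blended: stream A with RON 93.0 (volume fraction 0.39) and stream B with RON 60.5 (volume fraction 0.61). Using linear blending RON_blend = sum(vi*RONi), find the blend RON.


Linear blending: RON_blend = sum(vi * RONi)
Contribution 1: 0.39 * 93.0 = 36.27
Contribution 2: 0.61 * 60.5 = 36.905
RON_blend = 36.27 + 36.905 = 73.175

73.175


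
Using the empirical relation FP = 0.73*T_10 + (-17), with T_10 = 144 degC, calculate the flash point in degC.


FP = 0.73 * 144 + (-17) = 88.12

88.12 degC


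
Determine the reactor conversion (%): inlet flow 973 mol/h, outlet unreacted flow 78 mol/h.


X = (F_in - F_out) / F_in * 100
Moles reacted = 973 - 78 = 895
X = 895 / 973 * 100
= 0.9198 * 100
= 91.98 %

91.98 %


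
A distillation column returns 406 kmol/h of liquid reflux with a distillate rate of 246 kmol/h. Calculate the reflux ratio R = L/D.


Reflux ratio definition: R = L / D (liquid returned / distillate withdrawn)
L = 406 kmol/h, D = 246 kmol/h
R = 406 / 246 = 1.650

1.650


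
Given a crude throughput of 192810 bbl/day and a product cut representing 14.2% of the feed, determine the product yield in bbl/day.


Crude throughput = 192810 bbl/day
Fraction yield = 14.2%
yield = throughput * fraction / 100
yield = 192810 * 14.2 / 100 = 27379.02

27379.02 bbl/day


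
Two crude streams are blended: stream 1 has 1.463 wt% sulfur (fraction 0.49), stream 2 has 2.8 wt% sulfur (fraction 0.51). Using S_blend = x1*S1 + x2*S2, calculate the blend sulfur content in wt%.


Linear sulfur blending: S_blend = x1*S1 + x2*S2
Contribution 1: 0.49 * 1.463 = 0.71687 wt%
Contribution 2: 0.51 * 2.8 = 1.428 wt%
S_blend = 0.71687 + 1.428 = 2.14487

2.14487 wt%


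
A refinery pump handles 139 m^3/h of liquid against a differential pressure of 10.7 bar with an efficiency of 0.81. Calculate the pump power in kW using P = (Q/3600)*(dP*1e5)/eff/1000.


Q = 139 / 3600 = 0.0386111 m^3/s
P = 0.0386111 * (10.7 * 1e5) / 0.81 / 1000 = 51.00

51.00 kW


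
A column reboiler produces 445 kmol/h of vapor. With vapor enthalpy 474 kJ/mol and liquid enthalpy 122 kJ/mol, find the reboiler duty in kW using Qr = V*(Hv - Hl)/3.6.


Qr = 445 * (474 - 122) / 3.6 = 445 * 352 / 3.6 = 43510

43510 kW


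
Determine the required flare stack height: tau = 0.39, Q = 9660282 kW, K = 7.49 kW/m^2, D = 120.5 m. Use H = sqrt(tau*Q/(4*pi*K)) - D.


tau*Q/(4*pi*K) = 0.39 * 9660282 / (4 * pi * 7.49) = 40027.9
sqrt(40027.9) = 200.07
H = 200.07 - 120.5 = 79.57

79.57 m


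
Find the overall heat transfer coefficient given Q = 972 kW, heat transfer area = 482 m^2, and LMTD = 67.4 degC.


From Q = U*A*LMTD, U = Q / (A * LMTD)
U = 972 / (482 * 67.4) = 972 / 32486.8 = 0.02992

0.02992 kW/(m^2*K)


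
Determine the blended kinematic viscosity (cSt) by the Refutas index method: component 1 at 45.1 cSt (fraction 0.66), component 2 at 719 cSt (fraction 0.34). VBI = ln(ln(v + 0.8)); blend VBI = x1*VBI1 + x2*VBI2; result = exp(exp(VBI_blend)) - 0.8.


Refutas method: VBN_i = 14.534*ln(ln(visc_i + 0.8)) + 10.975, blended linearly by mass fraction; since VBN is linear in VBI_i = ln(ln(visc_i + 0.8)) and the fractions sum to 1, blend VBI directly: visc = exp(exp(VBI_blend)) - 0.8
VBI_1 = ln(ln(45.1 + 0.8)) = 1.34194
VBI_2 = ln(ln(719 + 0.8)) = 1.88388
VBI_blend = 0.66 * 1.34194 + 0.34 * 1.88388 = 1.5262
visc_blend = exp(exp(1.5262)) - 0.8 = 98.75

98.75 cSt


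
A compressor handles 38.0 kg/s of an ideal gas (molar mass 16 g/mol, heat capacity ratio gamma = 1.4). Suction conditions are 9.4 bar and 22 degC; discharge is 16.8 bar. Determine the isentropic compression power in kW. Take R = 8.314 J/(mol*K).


Isentropic work: W = m*(gamma/(gamma-1))*(R*T1/MW)*((P2/P1)^((gamma-1)/gamma) - 1)
T1 = 22 + 273.15 = 295.15 K
Pressure ratio = 16.8 / 9.4 = 1.78723
Exponent = (1.4 - 1)/1.4 = 0.285714
(P2/P1)^exp - 1 = 1.78723^0.285714 - 1 = 0.180461
W = 38.0 * 1.4 / 0.4 * 8.314 * 295.15 / 16 * 0.180461 = 3681

3681 kW


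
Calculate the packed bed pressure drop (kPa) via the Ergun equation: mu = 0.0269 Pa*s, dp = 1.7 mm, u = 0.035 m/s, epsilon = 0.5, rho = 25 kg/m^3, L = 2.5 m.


dp = 1.7 mm = 0.0017 m
Viscous term = 150*0.0269*0.035*(1-0.5)^2 / (0.0017^2*0.5^3) = 97733.6
Inertial term = 1.75*25*0.035^2*(1-0.5) / (0.0017*0.5^3) = 126.103
dP/L = 97733.6 + 126.103 = 97859.7 Pa/m
dP = 97859.7 * 2.5 / 1000 = 244.6 kPa

244.6 kPa


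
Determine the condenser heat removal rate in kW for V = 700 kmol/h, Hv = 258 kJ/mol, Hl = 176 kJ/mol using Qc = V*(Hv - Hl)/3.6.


Qc = 700 * (258 - 176) / 3.6 = 700 * 82 / 3.6 = 15940

15940 kW


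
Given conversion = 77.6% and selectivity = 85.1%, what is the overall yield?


Overall yield = conversion (%) * selectivity (%) / 100
Conversion = 77.6%, Selectivity = 85.1%
Y = 77.6 * 85.1 / 100
= 66.0376 %

66.0376 %


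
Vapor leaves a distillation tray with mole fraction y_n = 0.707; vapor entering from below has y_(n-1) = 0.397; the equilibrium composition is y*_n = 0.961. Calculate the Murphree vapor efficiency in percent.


Murphree vapor efficiency: EMV = (y_n - y_(n-1)) / (y*_n - y_(n-1)) * 100
EMV = (0.707 - 0.397) / (0.961 - 0.397) * 100 = 0.31 / 0.564 * 100 = 54.96

54.96 %


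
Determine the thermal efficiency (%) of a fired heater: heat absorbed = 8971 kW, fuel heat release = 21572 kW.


Furnace efficiency = Q_absorbed / Q_fuel * 100
= 8971 / 21572 * 100 = 41.59

41.59 %


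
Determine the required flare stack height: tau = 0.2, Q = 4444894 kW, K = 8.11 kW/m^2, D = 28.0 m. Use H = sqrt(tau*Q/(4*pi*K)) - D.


tau*Q/(4*pi*K) = 0.2 * 4444894 / (4 * pi * 8.11) = 8722.9
sqrt(8722.9) = 93.3965
H = 93.3965 - 28.0 = 65.40

65.40 m


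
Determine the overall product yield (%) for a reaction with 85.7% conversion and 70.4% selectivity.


Overall yield = conversion (%) * selectivity (%) / 100
Conversion = 85.7%, Selectivity = 70.4%
Y = 85.7 * 70.4 / 100
= 60.3328 %

60.3328 %


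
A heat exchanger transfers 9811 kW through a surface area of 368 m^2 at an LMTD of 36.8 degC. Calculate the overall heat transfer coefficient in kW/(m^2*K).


From Q = U*A*LMTD, U = Q / (A * LMTD)
U = 9811 / (368 * 36.8) = 9811 / 13542.4 = 0.7245

0.7245 kW/(m^2*K)


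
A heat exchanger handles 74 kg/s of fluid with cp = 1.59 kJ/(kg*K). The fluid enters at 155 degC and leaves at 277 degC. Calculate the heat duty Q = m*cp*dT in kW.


Q = m_dot * cp * delta_T
delta_T = 277 - 155 = 122 K
Q = 74 * 1.59 * 122
= 117.66 * 122
= 14354.52 kW

14354.52 kW


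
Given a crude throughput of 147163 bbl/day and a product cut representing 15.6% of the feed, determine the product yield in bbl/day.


Crude throughput = 147163 bbl/day
Fraction yield = 15.6%
yield = throughput * fraction / 100
yield = 147163 * 15.6 / 100 = 22957.428

22957.428 bbl/day


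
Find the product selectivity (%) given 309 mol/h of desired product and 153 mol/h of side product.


Selectivity = desired / (desired + undesired) * 100
Total products = 309 + 153 = 462 mol/h
S = 309 / 462 * 100
= 0.6688 * 100
= 66.88 %

66.88 %


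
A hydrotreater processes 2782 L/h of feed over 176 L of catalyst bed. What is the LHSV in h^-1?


LHSV = volumetric feed rate / catalyst volume
= 2782 L/h / 176 L
= 15.81 h^-1

15.81 h^-1


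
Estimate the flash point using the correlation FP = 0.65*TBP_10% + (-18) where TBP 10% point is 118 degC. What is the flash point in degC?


FP = 0.65 * 118 + (-18) = 58.7

58.7 degC


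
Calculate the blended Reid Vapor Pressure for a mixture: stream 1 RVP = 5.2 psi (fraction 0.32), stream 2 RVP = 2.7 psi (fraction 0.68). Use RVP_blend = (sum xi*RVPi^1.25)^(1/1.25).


Chevron index: RVP_blend = (sum xi*RVPi^1.25)^(1/1.25)
RVP^1.25 terms: 0.32 * 5.2^1.25 + 0.68 * 2.7^1.25 = 4.86628
RVP_blend = 4.86628^(1/1.25) = 3.546

3.546 psi


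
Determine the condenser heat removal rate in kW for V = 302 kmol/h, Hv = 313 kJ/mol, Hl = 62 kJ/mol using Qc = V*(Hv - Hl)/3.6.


Qc = 302 * (313 - 62) / 3.6 = 302 * 251 / 3.6 = 21060

21060 kW


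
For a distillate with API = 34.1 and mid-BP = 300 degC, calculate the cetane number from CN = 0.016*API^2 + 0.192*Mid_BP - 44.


CN = 0.016 * 34.1^2 + 0.192 * 300 - 44
CN = 18.60496 + 57.6 - 44 = 32.20496

32.20496


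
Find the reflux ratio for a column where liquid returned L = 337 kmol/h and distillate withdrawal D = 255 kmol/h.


Reflux ratio definition: R = L / D (liquid returned / distillate withdrawn)
L = 337 kmol/h, D = 255 kmol/h
R = 337 / 255 = 1.322

1.322


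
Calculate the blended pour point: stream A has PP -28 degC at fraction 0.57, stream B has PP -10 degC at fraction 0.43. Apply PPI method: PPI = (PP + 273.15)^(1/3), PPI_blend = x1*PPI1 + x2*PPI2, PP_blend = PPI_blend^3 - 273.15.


PPI_1 = (-28 + 273.15)^(1/3) = 6.258601
PPI_2 = (-10 + 273.15)^(1/3) = 6.408176
PPI_blend = 0.57 * 6.258601 + 0.43 * 6.408176 = 6.322918
PP_blend = 6.322918^3 - 273.15 = 252.7858 - 273.15 = -20.36

-20.36 degC


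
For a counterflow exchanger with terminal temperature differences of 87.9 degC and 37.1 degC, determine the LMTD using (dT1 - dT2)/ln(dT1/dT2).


LMTD = (dT1 - dT2) / ln(dT1/dT2)
= (87.9 - 37.1) / ln(87.9 / 37.1) = 50.8 / 0.862583 = 58.89

58.89 degC


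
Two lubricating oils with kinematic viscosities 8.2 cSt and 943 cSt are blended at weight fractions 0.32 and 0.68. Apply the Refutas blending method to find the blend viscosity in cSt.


Refutas method: VBN_i = 14.534*ln(ln(visc_i + 0.8)) + 10.975, blended linearly by mass fraction; since VBN is linear in VBI_i = ln(ln(visc_i + 0.8)) and the fractions sum to 1, blend VBI directly: visc = exp(exp(VBI_blend)) - 0.8
VBI_1 = ln(ln(8.2 + 0.8)) = 0.787195
VBI_2 = ln(ln(943 + 0.8)) = 1.92424
VBI_blend = 0.32 * 0.787195 + 0.68 * 1.92424 = 1.56039
visc_blend = exp(exp(1.56039)) - 0.8 = 116.0

116.0 cSt


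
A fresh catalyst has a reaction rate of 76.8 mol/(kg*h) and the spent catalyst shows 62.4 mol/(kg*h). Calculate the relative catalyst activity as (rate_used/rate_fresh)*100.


Activity (%) = (rate_used / rate_fresh) * 100
rate_used = 62.4, rate_fresh = 76.8
= (62.4 / 76.8) * 100
= 0.8125 * 100 = 81.25

81.25 %


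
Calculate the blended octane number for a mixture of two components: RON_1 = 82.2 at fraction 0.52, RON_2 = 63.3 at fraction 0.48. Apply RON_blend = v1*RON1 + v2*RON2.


Linear blending: RON_blend = sum(vi * RONi)
Contribution 1: 0.52 * 82.2 = 42.744
Contribution 2: 0.48 * 63.3 = 30.384
RON_blend = 42.744 + 30.384 = 73.128

73.128


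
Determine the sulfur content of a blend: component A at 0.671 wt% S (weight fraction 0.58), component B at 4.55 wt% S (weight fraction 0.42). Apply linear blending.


Linear sulfur blending: S_blend = x1*S1 + x2*S2
Contribution 1: 0.58 * 0.671 = 0.38918 wt%
Contribution 2: 0.42 * 4.55 = 1.911 wt%
S_blend = 0.38918 + 1.911 = 2.30018

2.30018 wt%


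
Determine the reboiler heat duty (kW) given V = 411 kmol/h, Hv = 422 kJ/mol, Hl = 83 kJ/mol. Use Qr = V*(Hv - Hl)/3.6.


Qr = 411 * (422 - 83) / 3.6 = 411 * 339 / 3.6 = 38700

38700 kW


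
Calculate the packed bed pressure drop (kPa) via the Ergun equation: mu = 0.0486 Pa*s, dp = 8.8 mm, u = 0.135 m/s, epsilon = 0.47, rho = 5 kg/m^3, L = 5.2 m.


dp = 8.8 mm = 0.0088 m
Viscous term = 150*0.0486*0.135*(1-0.47)^2 / (0.0088^2*0.47^3) = 34383.8
Inertial term = 1.75*5*0.135^2*(1-0.47) / (0.0088*0.47^3) = 92.5071
dP/L = 34383.8 + 92.5071 = 34476.3 Pa/m
dP = 34476.3 * 5.2 / 1000 = 179.3 kPa

179.3 kPa


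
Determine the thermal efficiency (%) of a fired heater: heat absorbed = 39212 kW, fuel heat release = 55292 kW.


Furnace efficiency = Q_absorbed / Q_fuel * 100
= 39212 / 55292 * 100 = 70.92

70.92 %


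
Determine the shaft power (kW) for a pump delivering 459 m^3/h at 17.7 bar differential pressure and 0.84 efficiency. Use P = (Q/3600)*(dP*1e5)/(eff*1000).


Q = 459 / 3600 = 0.1275 m^3/s
P = 0.1275 * (17.7 * 1e5) / 0.84 / 1000 = 268.7

268.7 kW


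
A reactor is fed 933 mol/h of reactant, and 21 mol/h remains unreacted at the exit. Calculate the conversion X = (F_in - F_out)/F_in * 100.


X = (F_in - F_out) / F_in * 100
Moles reacted = 933 - 21 = 912
X = 912 / 933 * 100
= 0.9775 * 100
= 97.75 %

97.75 %


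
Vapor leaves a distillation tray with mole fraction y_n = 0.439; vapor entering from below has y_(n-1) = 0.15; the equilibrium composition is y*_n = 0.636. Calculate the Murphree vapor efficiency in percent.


Murphree vapor efficiency: EMV = (y_n - y_(n-1)) / (y*_n - y_(n-1)) * 100
EMV = (0.439 - 0.15) / (0.636 - 0.15) * 100 = 0.289 / 0.486 * 100 = 59.47

59.47 %


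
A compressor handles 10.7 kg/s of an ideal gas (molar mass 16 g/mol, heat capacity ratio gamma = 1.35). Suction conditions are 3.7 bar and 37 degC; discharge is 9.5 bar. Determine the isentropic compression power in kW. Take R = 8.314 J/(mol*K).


Isentropic work: W = m*(gamma/(gamma-1))*(R*T1/MW)*((P2/P1)^((gamma-1)/gamma) - 1)
T1 = 37 + 273.15 = 310.15 K
Pressure ratio = 9.5 / 3.7 = 2.56757
Exponent = (1.35 - 1)/1.35 = 0.259259
(P2/P1)^exp - 1 = 2.56757^0.259259 - 1 = 0.276945
W = 10.7 * 1.35 / 0.35 * 8.314 * 310.15 / 16 * 0.276945 = 1842

1842 kW


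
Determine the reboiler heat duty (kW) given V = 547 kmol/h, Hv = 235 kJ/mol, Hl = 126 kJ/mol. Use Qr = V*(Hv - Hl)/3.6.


Qr = 547 * (235 - 126) / 3.6 = 547 * 109 / 3.6 = 16560

16560 kW


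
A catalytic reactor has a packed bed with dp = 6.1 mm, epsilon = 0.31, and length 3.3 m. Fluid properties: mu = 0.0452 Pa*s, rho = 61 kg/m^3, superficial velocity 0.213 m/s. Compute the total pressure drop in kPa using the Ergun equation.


dp = 6.1 mm = 0.0061 m
Viscous term = 150*0.0452*0.213*(1-0.31)^2 / (0.0061^2*0.31^3) = 620244
Inertial term = 1.75*61*0.213^2*(1-0.31) / (0.0061*0.31^3) = 18389.1
dP/L = 620244 + 18389.1 = 638633 Pa/m
dP = 638633 * 3.3 / 1000 = 2107 kPa

2107 kPa


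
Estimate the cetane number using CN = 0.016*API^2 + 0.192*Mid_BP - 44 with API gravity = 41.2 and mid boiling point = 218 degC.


CN = 0.016 * 41.2^2 + 0.192 * 218 - 44
CN = 27.15904 + 41.856 - 44 = 25.01504

25.01504


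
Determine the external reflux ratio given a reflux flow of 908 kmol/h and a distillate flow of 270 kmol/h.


Reflux ratio definition: R = L / D (liquid returned / distillate withdrawn)
L = 908 kmol/h, D = 270 kmol/h
R = 908 / 270 = 3.363

3.363


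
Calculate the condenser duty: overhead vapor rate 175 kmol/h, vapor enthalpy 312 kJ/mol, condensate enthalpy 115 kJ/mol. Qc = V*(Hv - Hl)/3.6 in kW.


Qc = 175 * (312 - 115) / 3.6 = 175 * 197 / 3.6 = 9576

9576 kW


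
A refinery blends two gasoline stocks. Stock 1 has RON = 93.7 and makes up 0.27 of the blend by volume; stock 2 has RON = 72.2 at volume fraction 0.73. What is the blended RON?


Linear blending: RON_blend = sum(vi * RONi)
Contribution 1: 0.27 * 93.7 = 25.299
Contribution 2: 0.73 * 72.2 = 52.706
RON_blend = 25.299 + 52.706 = 78.005

78.005


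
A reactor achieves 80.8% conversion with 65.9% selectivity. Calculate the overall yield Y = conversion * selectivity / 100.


Overall yield = conversion (%) * selectivity (%) / 100
Conversion = 80.8%, Selectivity = 65.9%
Y = 80.8 * 65.9 / 100
= 53.2472 %

53.2472 %


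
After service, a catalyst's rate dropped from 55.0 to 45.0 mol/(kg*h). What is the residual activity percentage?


Activity (%) = (rate_used / rate_fresh) * 100
rate_used = 45.0, rate_fresh = 55.0
= (45.0 / 55.0) * 100
= 0.8182 * 100 = 81.82

81.82 %


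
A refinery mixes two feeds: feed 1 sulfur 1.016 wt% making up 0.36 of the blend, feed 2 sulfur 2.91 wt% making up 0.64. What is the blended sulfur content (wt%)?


Linear sulfur blending: S_blend = x1*S1 + x2*S2
Contribution 1: 0.36 * 1.016 = 0.36576 wt%
Contribution 2: 0.64 * 2.91 = 1.8624 wt%
S_blend = 0.36576 + 1.8624 = 2.22816

2.22816 wt%


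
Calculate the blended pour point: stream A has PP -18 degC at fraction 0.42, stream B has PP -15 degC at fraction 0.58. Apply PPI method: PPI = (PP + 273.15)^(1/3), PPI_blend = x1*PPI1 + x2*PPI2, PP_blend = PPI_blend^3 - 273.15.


PPI_1 = (-18 + 273.15)^(1/3) = 6.342569
PPI_2 = (-15 + 273.15)^(1/3) = 6.36733
PPI_blend = 0.42 * 6.342569 + 0.58 * 6.36733 = 6.35693
PP_blend = 6.35693^3 - 273.15 = 256.8871 - 273.15 = -16.26

-16.26 degC


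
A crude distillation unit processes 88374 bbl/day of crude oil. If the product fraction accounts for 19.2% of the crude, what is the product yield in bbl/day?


Crude throughput = 88374 bbl/day
Fraction yield = 19.2%
yield = throughput * fraction / 100
yield = 88374 * 19.2 / 100 = 16967.808

16967.808 bbl/day


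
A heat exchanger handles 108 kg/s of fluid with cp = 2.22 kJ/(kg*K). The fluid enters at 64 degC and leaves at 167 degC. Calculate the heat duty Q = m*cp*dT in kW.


Q = m_dot * cp * delta_T
delta_T = 167 - 64 = 103 K
Q = 108 * 2.22 * 103
= 239.76 * 103
= 24695.28 kW

24695.28 kW


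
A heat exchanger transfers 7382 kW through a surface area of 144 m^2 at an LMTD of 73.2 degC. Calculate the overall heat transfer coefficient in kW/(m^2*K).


From Q = U*A*LMTD, U = Q / (A * LMTD)
U = 7382 / (144 * 73.2) = 7382 / 10540.8 = 0.7003

0.7003 kW/(m^2*K)


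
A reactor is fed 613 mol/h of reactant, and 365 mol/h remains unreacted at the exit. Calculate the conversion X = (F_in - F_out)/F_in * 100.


X = (F_in - F_out) / F_in * 100
Moles reacted = 613 - 365 = 248
X = 248 / 613 * 100
= 0.4046 * 100
= 40.46 %

40.46 %


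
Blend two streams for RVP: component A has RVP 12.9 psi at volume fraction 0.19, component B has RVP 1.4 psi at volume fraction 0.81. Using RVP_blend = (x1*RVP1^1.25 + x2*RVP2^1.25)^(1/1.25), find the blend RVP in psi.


Chevron index: RVP_blend = (sum xi*RVPi^1.25)^(1/1.25)
RVP^1.25 terms: 0.19 * 12.9^1.25 + 0.81 * 1.4^1.25 = 5.87857
RVP_blend = 5.87857^(1/1.25) = 4.125

4.125 psi


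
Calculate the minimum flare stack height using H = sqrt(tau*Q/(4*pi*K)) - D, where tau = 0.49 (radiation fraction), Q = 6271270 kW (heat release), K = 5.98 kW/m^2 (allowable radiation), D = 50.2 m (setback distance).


tau*Q/(4*pi*K) = 0.49 * 6271270 / (4 * pi * 5.98) = 40892.2
sqrt(40892.2) = 202.218
H = 202.218 - 50.2 = 152.0

152.0 m


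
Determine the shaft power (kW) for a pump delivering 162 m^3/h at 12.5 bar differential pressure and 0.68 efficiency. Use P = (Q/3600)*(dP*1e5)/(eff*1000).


Q = 162 / 3600 = 0.045 m^3/s
P = 0.045 * (12.5 * 1e5) / 0.68 / 1000 = 82.72

82.72 kW


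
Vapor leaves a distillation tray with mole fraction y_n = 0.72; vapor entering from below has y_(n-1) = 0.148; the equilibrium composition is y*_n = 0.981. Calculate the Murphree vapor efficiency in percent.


Murphree vapor efficiency: EMV = (y_n - y_(n-1)) / (y*_n - y_(n-1)) * 100
EMV = (0.72 - 0.148) / (0.981 - 0.148) * 100 = 0.572 / 0.833 * 100 = 68.67

68.67 %


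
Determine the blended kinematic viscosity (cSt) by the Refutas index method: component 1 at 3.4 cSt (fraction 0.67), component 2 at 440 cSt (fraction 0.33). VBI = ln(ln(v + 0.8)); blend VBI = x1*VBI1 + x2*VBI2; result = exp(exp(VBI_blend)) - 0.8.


Refutas method: VBN_i = 14.534*ln(ln(visc_i + 0.8)) + 10.975, blended linearly by mass fraction; since VBN is linear in VBI_i = ln(ln(visc_i + 0.8)) and the fractions sum to 1, blend VBI directly: visc = exp(exp(VBI_blend)) - 0.8
VBI_1 = ln(ln(3.4 + 0.8)) = 0.361224
VBI_2 = ln(ln(440 + 0.8)) = 1.80642
VBI_blend = 0.67 * 0.361224 + 0.33 * 1.80642 = 0.838139
visc_blend = exp(exp(0.838139)) - 0.8 = 9.295

9.295 cSt


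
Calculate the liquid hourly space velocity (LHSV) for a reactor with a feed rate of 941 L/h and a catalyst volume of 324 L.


LHSV = volumetric feed rate / catalyst volume
= 941 L/h / 324 L
= 2.904 h^-1

2.904 h^-1


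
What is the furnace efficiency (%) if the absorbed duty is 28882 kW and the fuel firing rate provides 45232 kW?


Furnace efficiency = Q_absorbed / Q_fuel * 100
= 28882 / 45232 * 100 = 63.85

63.85 %


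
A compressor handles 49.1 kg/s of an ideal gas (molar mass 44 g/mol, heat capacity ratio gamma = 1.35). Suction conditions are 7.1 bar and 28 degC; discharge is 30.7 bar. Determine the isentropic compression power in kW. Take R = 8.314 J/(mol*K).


Isentropic work: W = m*(gamma/(gamma-1))*(R*T1/MW)*((P2/P1)^((gamma-1)/gamma) - 1)
T1 = 28 + 273.15 = 301.15 K
Pressure ratio = 30.7 / 7.1 = 4.32394
Exponent = (1.35 - 1)/1.35 = 0.259259
(P2/P1)^exp - 1 = 4.32394^0.259259 - 1 = 0.461698
W = 49.1 * 1.35 / 0.35 * 8.314 * 301.15 / 44 * 0.461698 = 4976

4976 kW


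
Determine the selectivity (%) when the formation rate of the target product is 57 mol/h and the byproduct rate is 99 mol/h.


Selectivity = desired / (desired + undesired) * 100
Total products = 57 + 99 = 156 mol/h
S = 57 / 156 * 100
= 0.3654 * 100
= 36.54 %

36.54 %


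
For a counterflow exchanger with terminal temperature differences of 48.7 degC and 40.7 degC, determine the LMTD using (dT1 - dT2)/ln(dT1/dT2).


LMTD = (dT1 - dT2) / ln(dT1/dT2)
= (48.7 - 40.7) / ln(48.7 / 40.7) = 8 / 0.179451 = 44.58

44.58 degC


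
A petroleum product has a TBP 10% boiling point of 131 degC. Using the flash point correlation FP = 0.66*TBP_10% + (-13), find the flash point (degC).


FP = 0.66 * 131 + (-13) = 73.46

73.46 degC


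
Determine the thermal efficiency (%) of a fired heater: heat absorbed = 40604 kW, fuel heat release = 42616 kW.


Furnace efficiency = Q_absorbed / Q_fuel * 100
= 40604 / 42616 * 100 = 95.28

95.28 %


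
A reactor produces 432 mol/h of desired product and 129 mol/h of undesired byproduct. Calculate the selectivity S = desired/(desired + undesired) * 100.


Selectivity = desired / (desired + undesired) * 100
Total products = 432 + 129 = 561 mol/h
S = 432 / 561 * 100
= 0.7701 * 100
= 77.01 %

77.01 %


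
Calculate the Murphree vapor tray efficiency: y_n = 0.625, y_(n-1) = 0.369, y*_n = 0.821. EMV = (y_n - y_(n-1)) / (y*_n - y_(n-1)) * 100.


Murphree vapor efficiency: EMV = (y_n - y_(n-1)) / (y*_n - y_(n-1)) * 100
EMV = (0.625 - 0.369) / (0.821 - 0.369) * 100 = 0.256 / 0.452 * 100 = 56.64

56.64 %


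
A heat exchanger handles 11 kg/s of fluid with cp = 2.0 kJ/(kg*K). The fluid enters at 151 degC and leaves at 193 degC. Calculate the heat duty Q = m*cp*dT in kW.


Q = m_dot * cp * delta_T
delta_T = 193 - 151 = 42 K
Q = 11 * 2.0 * 42
= 22 * 42
= 924 kW

924 kW


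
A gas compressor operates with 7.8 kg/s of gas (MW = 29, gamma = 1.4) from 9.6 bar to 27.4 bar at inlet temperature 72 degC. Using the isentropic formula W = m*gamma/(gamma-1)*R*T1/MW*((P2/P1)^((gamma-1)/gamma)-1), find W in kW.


Isentropic work: W = m*(gamma/(gamma-1))*(R*T1/MW)*((P2/P1)^((gamma-1)/gamma) - 1)
T1 = 72 + 273.15 = 345.15 K
Pressure ratio = 27.4 / 9.6 = 2.85417
Exponent = (1.4 - 1)/1.4 = 0.285714
(P2/P1)^exp - 1 = 2.85417^0.285714 - 1 = 0.349388
W = 7.8 * 1.4 / 0.4 * 8.314 * 345.15 / 29 * 0.349388 = 943.8

943.8 kW


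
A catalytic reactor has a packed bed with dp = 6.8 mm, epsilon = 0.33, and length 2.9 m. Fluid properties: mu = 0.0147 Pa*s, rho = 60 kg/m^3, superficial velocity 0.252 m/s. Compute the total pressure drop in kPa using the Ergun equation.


dp = 6.8 mm = 0.0068 m
Viscous term = 150*0.0147*0.252*(1-0.33)^2 / (0.0068^2*0.33^3) = 150106
Inertial term = 1.75*60*0.252^2*(1-0.33) / (0.0068*0.33^3) = 18281.6
dP/L = 150106 + 18281.6 = 168388 Pa/m
dP = 168388 * 2.9 / 1000 = 488.3 kPa

488.3 kPa


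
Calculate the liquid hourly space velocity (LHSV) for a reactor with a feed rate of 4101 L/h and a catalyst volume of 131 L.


LHSV = volumetric feed rate / catalyst volume
= 4101 L/h / 131 L
= 31.31 h^-1

31.31 h^-1


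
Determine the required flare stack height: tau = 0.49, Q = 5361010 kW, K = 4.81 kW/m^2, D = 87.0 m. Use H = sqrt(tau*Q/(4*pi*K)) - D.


tau*Q/(4*pi*K) = 0.49 * 5361010 / (4 * pi * 4.81) = 43459.8
sqrt(43459.8) = 208.47
H = 208.47 - 87.0 = 121.5

121.5 m


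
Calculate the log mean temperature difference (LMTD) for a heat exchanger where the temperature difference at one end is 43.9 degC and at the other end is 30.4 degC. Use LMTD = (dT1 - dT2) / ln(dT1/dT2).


LMTD = (dT1 - dT2) / ln(dT1/dT2)
= (43.9 - 30.4) / ln(43.9 / 30.4) = 13.5 / 0.367472 = 36.74

36.74 degC


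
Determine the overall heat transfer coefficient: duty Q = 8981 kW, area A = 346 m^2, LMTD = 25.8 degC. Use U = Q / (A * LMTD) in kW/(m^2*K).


From Q = U*A*LMTD, U = Q / (A * LMTD)
U = 8981 / (346 * 25.8) = 8981 / 8926.8 = 1.006

1.006 kW/(m^2*K)


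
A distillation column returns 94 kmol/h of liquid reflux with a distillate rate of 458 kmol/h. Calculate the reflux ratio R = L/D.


Reflux ratio definition: R = L / D (liquid returned / distillate withdrawn)
L = 94 kmol/h, D = 458 kmol/h
R = 94 / 458 = 0.2052

0.2052


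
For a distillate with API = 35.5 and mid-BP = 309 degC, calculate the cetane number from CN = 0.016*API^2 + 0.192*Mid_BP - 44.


CN = 0.016 * 35.5^2 + 0.192 * 309 - 44
CN = 20.164 + 59.328 - 44 = 35.492

35.492


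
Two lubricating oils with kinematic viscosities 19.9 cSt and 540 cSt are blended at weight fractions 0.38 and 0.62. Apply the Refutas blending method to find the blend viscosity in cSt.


Refutas method: VBN_i = 14.534*ln(ln(visc_i + 0.8)) + 10.975, blended linearly by mass fraction; since VBN is linear in VBI_i = ln(ln(visc_i + 0.8)) and the fractions sum to 1, blend VBI directly: visc = exp(exp(VBI_blend)) - 0.8
VBI_1 = ln(ln(19.9 + 0.8)) = 1.10861
VBI_2 = ln(ln(540 + 0.8)) = 1.83945
VBI_blend = 0.38 * 1.10861 + 0.62 * 1.83945 = 1.56173
visc_blend = exp(exp(1.56173)) - 0.8 = 116.8

116.8 cSt


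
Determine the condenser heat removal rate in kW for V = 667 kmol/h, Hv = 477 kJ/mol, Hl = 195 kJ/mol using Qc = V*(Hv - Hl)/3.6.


Qc = 667 * (477 - 195) / 3.6 = 667 * 282 / 3.6 = 52250

52250 kW


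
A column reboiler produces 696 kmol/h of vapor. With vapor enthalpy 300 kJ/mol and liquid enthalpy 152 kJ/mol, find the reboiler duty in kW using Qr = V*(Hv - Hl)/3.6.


Qr = 696 * (300 - 152) / 3.6 = 696 * 148 / 3.6 = 28610

28610 kW


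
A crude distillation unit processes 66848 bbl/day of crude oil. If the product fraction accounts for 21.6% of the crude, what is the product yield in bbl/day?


Crude throughput = 66848 bbl/day
Fraction yield = 21.6%
yield = throughput * fraction / 100
yield = 66848 * 21.6 / 100 = 14439.168

14439.168 bbl/day


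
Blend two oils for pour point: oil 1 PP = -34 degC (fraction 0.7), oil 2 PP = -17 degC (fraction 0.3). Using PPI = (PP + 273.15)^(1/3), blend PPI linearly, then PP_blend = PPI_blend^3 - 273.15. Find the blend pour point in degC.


PPI_1 = (-34 + 273.15)^(1/3) = 6.20712
PPI_2 = (-17 + 273.15)^(1/3) = 6.350844
PPI_blend = 0.7 * 6.20712 + 0.3 * 6.350844 = 6.250237
PP_blend = 6.250237^3 - 273.15 = 244.1684 - 273.15 = -28.98

-28.98 degC


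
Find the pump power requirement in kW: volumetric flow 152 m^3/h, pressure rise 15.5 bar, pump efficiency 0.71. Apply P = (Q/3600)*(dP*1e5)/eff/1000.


Q = 152 / 3600 = 0.0422222 m^3/s
P = 0.0422222 * (15.5 * 1e5) / 0.71 / 1000 = 92.18

92.18 kW


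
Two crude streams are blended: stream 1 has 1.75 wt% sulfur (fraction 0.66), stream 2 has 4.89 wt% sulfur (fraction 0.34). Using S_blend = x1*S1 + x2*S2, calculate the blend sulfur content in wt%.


Linear sulfur blending: S_blend = x1*S1 + x2*S2
Contribution 1: 0.66 * 1.75 = 1.155 wt%
Contribution 2: 0.34 * 4.89 = 1.6626 wt%
S_blend = 1.155 + 1.6626 = 2.8176

2.8176 wt%


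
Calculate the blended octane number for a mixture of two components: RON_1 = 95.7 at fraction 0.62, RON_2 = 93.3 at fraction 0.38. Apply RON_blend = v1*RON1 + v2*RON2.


Linear blending: RON_blend = sum(vi * RONi)
Contribution 1: 0.62 * 95.7 = 59.334
Contribution 2: 0.38 * 93.3 = 35.454
RON_blend = 59.334 + 35.454 = 94.788

94.788


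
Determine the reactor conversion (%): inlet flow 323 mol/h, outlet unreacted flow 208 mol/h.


X = (F_in - F_out) / F_in * 100
Moles reacted = 323 - 208 = 115
X = 115 / 323 * 100
= 0.3560 * 100
= 35.60 %

35.60 %


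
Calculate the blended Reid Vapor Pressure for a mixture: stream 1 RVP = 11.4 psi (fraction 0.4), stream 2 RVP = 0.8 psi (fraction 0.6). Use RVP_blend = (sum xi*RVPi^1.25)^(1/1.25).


Chevron index: RVP_blend = (sum xi*RVPi^1.25)^(1/1.25)
RVP^1.25 terms: 0.4 * 11.4^1.25 + 0.6 * 0.8^1.25 = 8.83293
RVP_blend = 8.83293^(1/1.25) = 5.713

5.713 psi


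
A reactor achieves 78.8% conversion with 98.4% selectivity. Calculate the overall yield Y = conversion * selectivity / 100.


Overall yield = conversion (%) * selectivity (%) / 100
Conversion = 78.8%, Selectivity = 98.4%
Y = 78.8 * 98.4 / 100
= 77.5392 %

77.5392 %


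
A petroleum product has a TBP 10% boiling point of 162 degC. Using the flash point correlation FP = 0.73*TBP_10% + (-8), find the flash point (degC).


FP = 0.73 * 162 + (-8) = 110.26

110.26 degC


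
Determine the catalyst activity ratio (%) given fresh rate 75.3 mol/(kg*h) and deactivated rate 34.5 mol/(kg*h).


Activity (%) = (rate_used / rate_fresh) * 100
rate_used = 34.5, rate_fresh = 75.3
= (34.5 / 75.3) * 100
= 0.4582 * 100 = 45.82

45.82 %


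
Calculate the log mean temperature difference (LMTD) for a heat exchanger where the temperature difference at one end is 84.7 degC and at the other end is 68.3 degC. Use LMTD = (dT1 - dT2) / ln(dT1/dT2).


LMTD = (dT1 - dT2) / ln(dT1/dT2)
= (84.7 - 68.3) / ln(84.7 / 68.3) = 16.4 / 0.215206 = 76.21

76.21 degC


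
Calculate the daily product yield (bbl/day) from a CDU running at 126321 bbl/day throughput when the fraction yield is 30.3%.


Crude throughput = 126321 bbl/day
Fraction yield = 30.3%
yield = throughput * fraction / 100
yield = 126321 * 30.3 / 100 = 38275.263

38275.263 bbl/day


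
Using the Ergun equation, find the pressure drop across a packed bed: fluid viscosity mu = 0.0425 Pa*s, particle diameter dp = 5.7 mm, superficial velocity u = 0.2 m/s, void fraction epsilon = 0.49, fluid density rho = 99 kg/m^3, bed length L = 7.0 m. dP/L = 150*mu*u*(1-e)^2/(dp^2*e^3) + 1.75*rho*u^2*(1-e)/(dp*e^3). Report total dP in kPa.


dp = 5.7 mm = 0.0057 m
Viscous term = 150*0.0425*0.2*(1-0.49)^2 / (0.0057^2*0.49^3) = 86758.6
Inertial term = 1.75*99*0.2^2*(1-0.49) / (0.0057*0.49^3) = 5270.36
dP/L = 86758.6 + 5270.36 = 92029 Pa/m
dP = 92029 * 7.0 / 1000 = 644.2 kPa

644.2 kPa
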